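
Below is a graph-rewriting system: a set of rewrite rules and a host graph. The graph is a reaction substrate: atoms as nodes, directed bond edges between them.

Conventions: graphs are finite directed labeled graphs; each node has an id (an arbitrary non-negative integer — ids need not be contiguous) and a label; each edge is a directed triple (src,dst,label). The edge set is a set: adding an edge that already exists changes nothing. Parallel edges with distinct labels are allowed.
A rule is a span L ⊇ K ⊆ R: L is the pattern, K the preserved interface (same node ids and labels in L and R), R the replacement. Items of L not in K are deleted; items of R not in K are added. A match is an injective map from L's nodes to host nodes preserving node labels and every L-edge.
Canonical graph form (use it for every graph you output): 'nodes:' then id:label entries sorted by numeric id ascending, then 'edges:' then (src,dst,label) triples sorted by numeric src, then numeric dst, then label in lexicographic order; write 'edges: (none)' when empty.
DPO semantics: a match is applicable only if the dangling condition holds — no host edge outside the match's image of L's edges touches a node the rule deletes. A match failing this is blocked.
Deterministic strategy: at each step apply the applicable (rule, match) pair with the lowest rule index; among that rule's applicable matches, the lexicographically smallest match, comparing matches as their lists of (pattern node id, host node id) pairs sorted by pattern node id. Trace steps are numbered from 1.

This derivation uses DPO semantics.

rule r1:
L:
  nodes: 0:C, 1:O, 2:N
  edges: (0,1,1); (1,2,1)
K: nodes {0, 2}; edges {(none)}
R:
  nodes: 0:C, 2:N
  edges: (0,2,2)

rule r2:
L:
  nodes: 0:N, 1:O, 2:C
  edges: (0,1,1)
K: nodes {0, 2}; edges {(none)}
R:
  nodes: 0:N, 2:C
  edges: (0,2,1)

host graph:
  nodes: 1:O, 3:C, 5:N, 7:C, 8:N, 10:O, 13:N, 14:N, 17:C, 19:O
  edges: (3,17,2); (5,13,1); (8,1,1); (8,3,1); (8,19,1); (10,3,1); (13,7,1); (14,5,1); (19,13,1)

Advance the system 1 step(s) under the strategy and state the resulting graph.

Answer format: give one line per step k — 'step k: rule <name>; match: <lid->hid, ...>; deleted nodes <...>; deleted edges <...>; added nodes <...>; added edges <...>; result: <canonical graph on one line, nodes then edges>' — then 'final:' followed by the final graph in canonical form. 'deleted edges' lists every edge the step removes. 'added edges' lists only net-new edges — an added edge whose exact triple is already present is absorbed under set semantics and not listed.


step 1: rule r2; match: 0->8, 1->1, 2->3; deleted nodes 1; deleted edges (8,1,1); added nodes (none); added edges (none); result: nodes: 3:C, 5:N, 7:C, 8:N, 10:O, 13:N, 14:N, 17:C, 19:O edges: (3,17,2); (5,13,1); (8,3,1); (8,19,1); (10,3,1); (13,7,1); (14,5,1); (19,13,1)
final:
nodes: 3:C, 5:N, 7:C, 8:N, 10:O, 13:N, 14:N, 17:C, 19:O
edges: (3,17,2); (5,13,1); (8,3,1); (8,19,1); (10,3,1); (13,7,1); (14,5,1); (19,13,1)


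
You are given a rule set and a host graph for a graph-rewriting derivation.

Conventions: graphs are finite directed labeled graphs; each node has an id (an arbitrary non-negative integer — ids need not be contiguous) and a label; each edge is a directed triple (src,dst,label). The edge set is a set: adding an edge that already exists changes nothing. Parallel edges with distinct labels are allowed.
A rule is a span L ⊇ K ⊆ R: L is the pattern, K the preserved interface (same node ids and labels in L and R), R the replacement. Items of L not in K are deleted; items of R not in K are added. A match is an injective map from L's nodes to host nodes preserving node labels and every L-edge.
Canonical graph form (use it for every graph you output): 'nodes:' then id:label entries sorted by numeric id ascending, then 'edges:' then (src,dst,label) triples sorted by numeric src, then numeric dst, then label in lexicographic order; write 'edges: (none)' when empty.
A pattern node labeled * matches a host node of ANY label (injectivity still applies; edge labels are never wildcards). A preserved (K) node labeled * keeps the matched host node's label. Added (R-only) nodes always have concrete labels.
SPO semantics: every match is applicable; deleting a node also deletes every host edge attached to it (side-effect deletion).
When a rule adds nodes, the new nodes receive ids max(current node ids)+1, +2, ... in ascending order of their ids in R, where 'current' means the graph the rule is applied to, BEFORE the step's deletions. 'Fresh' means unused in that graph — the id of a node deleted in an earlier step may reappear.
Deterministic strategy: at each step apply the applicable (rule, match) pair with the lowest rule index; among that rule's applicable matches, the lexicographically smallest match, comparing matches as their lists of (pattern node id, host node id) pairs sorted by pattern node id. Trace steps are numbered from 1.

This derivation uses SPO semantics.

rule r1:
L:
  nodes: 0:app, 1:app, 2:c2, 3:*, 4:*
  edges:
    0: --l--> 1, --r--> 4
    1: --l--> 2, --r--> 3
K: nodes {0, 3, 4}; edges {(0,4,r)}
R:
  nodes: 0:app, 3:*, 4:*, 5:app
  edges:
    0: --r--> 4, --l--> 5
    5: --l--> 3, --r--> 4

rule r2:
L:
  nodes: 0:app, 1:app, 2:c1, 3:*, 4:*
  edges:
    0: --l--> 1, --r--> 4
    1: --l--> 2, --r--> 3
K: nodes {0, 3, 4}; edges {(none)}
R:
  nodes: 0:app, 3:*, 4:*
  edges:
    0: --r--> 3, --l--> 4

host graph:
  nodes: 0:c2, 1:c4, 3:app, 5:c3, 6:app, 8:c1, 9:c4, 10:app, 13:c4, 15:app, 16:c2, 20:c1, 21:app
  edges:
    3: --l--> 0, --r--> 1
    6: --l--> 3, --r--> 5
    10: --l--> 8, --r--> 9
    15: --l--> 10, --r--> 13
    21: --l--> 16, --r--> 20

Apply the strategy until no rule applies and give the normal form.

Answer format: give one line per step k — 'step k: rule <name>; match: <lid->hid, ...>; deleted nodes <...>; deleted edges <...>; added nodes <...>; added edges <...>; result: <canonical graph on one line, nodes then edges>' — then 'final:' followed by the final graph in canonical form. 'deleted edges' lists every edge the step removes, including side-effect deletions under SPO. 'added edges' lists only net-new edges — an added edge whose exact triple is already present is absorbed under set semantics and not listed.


step 1: rule r1; match: 0->6, 1->3, 2->0, 3->1, 4->5; deleted nodes 0, 3; deleted edges (3,0,l); (3,1,r); (6,3,l); added nodes 22; added edges (6,22,l); (22,1,l); (22,5,r); result: nodes: 1:c4, 5:c3, 6:app, 8:c1, 9:c4, 10:app, 13:c4, 15:app, 16:c2, 20:c1, 21:app, 22:app edges: (6,5,r); (6,22,l); (10,8,l); (10,9,r); (15,10,l); (15,13,r); (21,16,l); (21,20,r); (22,1,l); (22,5,r)
step 2: rule r2; match: 0->15, 1->10, 2->8, 3->9, 4->13; deleted nodes 8, 10; deleted edges (10,8,l); (10,9,r); (15,10,l); (15,13,r); added nodes (none); added edges (15,9,r); (15,13,l); result: nodes: 1:c4, 5:c3, 6:app, 9:c4, 13:c4, 15:app, 16:c2, 20:c1, 21:app, 22:app edges: (6,5,r); (6,22,l); (15,9,r); (15,13,l); (21,16,l); (21,20,r); (22,1,l); (22,5,r)
final:
nodes: 1:c4, 5:c3, 6:app, 9:c4, 13:c4, 15:app, 16:c2, 20:c1, 21:app, 22:app
edges: (6,5,r); (6,22,l); (15,9,r); (15,13,l); (21,16,l); (21,20,r); (22,1,l); (22,5,r)


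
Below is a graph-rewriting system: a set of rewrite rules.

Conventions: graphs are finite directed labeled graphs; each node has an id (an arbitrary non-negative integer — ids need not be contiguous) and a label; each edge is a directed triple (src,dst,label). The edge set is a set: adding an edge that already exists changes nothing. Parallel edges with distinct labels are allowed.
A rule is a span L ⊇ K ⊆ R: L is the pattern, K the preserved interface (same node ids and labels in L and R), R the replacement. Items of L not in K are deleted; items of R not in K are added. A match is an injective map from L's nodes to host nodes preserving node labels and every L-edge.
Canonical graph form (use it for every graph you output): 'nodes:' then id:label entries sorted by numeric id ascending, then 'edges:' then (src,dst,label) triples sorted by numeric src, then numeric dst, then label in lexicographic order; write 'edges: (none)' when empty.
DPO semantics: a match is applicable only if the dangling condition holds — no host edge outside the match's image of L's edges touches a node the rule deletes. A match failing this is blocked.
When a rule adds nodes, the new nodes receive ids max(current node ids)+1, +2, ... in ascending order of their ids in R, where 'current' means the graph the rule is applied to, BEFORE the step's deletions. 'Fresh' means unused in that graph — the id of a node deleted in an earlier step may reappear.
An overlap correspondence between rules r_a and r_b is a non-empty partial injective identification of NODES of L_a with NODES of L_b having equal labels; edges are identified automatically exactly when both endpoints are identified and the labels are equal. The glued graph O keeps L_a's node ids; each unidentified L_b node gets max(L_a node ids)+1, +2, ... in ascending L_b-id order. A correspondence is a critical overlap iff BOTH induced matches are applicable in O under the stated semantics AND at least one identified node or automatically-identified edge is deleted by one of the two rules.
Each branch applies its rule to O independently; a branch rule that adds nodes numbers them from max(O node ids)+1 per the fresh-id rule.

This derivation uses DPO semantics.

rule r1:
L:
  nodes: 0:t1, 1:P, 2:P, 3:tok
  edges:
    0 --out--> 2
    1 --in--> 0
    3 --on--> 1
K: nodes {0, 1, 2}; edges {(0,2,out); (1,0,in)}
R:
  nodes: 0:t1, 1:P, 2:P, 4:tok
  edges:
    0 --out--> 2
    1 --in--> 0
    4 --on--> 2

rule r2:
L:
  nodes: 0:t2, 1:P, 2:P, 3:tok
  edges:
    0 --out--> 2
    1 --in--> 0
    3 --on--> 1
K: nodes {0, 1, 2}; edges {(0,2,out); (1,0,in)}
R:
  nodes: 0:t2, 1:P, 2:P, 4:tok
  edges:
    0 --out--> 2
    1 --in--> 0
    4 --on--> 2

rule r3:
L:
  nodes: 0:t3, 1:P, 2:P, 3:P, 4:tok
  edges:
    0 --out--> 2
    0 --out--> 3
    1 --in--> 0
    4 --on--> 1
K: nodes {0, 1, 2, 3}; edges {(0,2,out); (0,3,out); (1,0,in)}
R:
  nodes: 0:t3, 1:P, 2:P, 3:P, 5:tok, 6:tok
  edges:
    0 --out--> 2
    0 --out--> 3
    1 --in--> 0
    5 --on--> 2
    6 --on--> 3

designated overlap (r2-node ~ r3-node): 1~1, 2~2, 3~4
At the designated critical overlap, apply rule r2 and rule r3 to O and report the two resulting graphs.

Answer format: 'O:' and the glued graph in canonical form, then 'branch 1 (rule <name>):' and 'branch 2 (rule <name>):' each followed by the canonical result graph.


O:
nodes: 0:t2, 1:P, 2:P, 3:tok, 4:t3, 5:P
edges: (0,2,out); (1,0,in); (1,4,in); (3,1,on); (4,2,out); (4,5,out)
branch 1 (rule r2):
nodes: 0:t2, 1:P, 2:P, 4:t3, 5:P, 6:tok
edges: (0,2,out); (1,0,in); (1,4,in); (4,2,out); (4,5,out); (6,2,on)
branch 2 (rule r3):
nodes: 0:t2, 1:P, 2:P, 4:t3, 5:P, 6:tok, 7:tok
edges: (0,2,out); (1,0,in); (1,4,in); (4,2,out); (4,5,out); (6,2,on); (7,5,on)


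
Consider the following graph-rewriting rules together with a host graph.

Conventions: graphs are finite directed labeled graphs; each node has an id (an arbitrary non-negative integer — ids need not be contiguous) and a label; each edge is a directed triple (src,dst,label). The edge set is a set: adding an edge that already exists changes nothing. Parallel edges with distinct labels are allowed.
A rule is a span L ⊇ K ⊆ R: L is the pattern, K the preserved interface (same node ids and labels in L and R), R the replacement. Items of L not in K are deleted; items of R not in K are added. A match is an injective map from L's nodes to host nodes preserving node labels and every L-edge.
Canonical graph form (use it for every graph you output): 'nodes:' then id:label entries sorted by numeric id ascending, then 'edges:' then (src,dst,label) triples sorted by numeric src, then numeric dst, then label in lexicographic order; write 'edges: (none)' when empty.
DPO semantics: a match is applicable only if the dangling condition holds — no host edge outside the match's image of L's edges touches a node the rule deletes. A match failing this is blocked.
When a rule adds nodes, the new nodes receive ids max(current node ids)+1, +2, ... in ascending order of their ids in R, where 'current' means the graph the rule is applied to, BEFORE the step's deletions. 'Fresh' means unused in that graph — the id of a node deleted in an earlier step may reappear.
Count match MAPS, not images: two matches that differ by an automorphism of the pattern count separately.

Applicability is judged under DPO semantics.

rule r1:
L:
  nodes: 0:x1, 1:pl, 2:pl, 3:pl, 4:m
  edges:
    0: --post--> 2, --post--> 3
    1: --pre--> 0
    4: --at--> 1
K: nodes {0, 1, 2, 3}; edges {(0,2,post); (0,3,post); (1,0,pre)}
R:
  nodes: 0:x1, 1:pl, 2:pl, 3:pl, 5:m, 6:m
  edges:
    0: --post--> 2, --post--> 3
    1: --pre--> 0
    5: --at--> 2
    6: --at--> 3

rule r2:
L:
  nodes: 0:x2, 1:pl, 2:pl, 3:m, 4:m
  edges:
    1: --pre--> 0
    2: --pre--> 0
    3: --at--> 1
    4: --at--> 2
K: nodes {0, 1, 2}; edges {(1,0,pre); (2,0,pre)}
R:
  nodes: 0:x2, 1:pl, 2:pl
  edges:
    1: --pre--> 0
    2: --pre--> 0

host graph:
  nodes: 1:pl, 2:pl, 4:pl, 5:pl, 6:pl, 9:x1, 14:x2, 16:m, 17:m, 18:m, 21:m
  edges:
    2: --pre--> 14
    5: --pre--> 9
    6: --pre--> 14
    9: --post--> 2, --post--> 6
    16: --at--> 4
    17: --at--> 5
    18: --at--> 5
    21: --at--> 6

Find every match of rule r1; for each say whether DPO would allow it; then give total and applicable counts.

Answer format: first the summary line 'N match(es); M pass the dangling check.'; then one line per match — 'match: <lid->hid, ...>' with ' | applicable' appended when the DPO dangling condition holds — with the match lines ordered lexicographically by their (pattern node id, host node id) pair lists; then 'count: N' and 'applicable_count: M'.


4 match(es); 4 pass the dangling check.
match: 0->9, 1->5, 2->2, 3->6, 4->17 | applicable
match: 0->9, 1->5, 2->2, 3->6, 4->18 | applicable
match: 0->9, 1->5, 2->6, 3->2, 4->17 | applicable
match: 0->9, 1->5, 2->6, 3->2, 4->18 | applicable
count: 4
applicable_count: 4


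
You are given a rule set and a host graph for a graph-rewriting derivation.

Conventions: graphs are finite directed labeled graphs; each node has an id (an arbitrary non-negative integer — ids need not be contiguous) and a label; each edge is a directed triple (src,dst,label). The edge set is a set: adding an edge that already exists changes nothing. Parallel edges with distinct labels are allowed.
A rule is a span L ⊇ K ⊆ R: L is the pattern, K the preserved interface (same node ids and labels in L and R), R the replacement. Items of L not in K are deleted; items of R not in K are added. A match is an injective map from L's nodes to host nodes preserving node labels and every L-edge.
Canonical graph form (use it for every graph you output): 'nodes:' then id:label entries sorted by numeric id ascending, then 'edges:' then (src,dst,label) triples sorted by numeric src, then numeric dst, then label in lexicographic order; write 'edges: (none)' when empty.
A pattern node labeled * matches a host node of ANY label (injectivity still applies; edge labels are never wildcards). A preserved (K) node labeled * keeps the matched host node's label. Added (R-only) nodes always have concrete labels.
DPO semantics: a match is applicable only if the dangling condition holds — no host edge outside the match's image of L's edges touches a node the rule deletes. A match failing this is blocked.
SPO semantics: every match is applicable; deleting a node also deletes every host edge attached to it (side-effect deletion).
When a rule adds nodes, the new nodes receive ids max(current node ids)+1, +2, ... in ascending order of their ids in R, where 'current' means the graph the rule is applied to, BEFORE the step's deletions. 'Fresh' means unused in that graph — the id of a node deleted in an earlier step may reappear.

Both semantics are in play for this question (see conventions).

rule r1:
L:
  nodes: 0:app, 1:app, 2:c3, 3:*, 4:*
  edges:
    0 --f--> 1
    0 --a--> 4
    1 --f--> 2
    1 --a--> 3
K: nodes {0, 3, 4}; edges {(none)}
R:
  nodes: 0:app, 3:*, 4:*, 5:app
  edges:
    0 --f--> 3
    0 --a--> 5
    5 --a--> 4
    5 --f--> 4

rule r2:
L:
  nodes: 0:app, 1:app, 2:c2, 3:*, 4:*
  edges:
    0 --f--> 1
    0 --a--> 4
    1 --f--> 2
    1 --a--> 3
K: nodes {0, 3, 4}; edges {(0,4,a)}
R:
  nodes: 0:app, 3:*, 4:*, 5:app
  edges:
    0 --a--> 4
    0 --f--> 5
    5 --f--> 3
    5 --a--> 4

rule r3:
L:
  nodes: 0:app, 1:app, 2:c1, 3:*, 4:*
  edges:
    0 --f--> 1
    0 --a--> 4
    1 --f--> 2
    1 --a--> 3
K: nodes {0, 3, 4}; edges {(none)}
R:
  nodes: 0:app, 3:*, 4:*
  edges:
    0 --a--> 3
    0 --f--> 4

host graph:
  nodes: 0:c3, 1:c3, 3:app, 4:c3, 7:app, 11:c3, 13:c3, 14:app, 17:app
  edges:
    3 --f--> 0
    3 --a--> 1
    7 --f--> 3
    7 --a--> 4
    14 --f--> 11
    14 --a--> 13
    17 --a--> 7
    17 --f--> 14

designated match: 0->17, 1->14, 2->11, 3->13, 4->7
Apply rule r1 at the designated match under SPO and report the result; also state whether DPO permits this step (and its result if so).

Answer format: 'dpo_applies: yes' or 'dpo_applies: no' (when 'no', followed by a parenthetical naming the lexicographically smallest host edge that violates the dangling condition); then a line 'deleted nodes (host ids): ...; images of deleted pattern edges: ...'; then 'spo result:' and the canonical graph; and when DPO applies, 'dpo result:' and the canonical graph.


dpo_applies: yes
deleted nodes (host ids): 11, 14; images of deleted pattern edges: (14,11,f); (14,13,a); (17,7,a); (17,14,f)
spo result:
nodes: 0:c3, 1:c3, 3:app, 4:c3, 7:app, 13:c3, 17:app, 18:app
edges: (3,0,f); (3,1,a); (7,3,f); (7,4,a); (17,13,f); (17,18,a); (18,7,a); (18,7,f)
dpo result:
nodes: 0:c3, 1:c3, 3:app, 4:c3, 7:app, 13:c3, 17:app, 18:app
edges: (3,0,f); (3,1,a); (7,3,f); (7,4,a); (17,13,f); (17,18,a); (18,7,a); (18,7,f)


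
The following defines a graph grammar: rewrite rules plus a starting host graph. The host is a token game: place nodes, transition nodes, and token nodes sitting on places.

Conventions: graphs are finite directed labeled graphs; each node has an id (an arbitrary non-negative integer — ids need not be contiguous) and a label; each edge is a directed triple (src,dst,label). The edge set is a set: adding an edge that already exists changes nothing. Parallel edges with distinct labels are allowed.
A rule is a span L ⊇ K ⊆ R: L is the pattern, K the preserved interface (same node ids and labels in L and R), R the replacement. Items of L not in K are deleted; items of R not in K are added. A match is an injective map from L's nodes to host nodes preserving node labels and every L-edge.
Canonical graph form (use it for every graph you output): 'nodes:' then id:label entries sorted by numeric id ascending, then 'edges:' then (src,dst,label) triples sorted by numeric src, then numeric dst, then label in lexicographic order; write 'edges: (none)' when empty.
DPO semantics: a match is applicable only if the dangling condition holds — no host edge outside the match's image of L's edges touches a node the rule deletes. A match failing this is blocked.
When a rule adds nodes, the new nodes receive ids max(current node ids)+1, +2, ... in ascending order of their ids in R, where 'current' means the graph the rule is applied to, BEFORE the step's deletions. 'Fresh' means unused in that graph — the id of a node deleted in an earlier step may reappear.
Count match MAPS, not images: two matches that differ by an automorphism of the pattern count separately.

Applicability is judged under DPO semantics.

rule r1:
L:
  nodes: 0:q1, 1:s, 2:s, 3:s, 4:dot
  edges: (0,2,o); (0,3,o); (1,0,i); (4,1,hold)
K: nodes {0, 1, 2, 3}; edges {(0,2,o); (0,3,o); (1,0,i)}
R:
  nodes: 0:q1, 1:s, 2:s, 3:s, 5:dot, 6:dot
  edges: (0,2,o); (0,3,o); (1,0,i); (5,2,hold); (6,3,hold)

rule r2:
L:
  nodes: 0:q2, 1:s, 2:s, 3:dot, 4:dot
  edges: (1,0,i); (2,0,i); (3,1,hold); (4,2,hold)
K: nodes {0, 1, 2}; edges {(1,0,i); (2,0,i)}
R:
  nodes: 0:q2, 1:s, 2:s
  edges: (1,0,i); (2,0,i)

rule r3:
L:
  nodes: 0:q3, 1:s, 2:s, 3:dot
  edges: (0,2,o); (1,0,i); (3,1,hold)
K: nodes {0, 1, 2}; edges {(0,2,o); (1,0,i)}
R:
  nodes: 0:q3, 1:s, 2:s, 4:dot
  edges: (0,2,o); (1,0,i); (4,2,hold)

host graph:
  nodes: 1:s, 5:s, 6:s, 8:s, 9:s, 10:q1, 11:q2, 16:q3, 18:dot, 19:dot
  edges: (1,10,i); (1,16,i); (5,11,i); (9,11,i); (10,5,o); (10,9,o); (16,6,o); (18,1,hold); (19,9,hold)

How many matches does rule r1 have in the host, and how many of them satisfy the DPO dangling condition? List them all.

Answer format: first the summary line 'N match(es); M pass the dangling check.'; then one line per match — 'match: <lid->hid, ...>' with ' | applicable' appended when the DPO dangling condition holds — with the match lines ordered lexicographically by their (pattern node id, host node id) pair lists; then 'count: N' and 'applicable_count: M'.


2 match(es); 2 pass the dangling check.
match: 0->10, 1->1, 2->5, 3->9, 4->18 | applicable
match: 0->10, 1->1, 2->9, 3->5, 4->18 | applicable
count: 2
applicable_count: 2


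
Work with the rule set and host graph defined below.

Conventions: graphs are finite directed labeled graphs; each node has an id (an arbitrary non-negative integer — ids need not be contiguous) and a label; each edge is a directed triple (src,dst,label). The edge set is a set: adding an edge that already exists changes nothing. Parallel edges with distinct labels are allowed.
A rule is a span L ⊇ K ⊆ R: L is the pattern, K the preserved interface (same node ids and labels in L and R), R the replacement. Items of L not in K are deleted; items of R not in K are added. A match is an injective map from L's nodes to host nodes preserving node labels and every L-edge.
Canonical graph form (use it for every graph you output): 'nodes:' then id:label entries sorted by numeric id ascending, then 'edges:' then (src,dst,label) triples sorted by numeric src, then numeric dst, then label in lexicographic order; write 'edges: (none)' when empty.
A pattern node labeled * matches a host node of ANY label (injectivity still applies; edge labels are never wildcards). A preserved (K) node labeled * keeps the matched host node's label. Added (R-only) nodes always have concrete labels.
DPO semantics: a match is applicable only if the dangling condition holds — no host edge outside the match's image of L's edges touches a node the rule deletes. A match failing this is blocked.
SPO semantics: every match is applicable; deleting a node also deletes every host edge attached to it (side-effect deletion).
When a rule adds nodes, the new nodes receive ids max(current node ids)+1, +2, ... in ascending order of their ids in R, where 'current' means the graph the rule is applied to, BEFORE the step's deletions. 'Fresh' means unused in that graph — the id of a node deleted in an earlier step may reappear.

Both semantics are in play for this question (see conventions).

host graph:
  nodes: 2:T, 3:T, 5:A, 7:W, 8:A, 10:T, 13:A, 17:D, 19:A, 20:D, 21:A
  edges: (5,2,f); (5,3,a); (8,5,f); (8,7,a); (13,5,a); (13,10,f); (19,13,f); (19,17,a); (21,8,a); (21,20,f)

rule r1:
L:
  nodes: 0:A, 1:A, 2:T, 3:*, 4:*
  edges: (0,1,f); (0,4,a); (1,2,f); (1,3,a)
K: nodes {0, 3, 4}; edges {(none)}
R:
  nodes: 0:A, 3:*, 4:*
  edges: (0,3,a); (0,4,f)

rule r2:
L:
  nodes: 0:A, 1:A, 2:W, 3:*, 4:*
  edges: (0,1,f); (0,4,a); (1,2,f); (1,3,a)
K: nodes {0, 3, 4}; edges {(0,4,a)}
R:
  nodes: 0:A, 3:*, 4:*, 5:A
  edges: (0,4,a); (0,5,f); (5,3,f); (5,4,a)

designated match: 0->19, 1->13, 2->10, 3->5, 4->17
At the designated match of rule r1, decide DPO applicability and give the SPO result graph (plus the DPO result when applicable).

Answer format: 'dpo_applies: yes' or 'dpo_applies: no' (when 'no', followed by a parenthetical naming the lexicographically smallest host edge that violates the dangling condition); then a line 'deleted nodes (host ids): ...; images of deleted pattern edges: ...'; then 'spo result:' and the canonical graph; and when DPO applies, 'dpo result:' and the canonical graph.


dpo_applies: yes
deleted nodes (host ids): 10, 13; images of deleted pattern edges: (13,5,a); (13,10,f); (19,13,f); (19,17,a)
spo result:
nodes: 2:T, 3:T, 5:A, 7:W, 8:A, 17:D, 19:A, 20:D, 21:A
edges: (5,2,f); (5,3,a); (8,5,f); (8,7,a); (19,5,a); (19,17,f); (21,8,a); (21,20,f)
dpo result:
nodes: 2:T, 3:T, 5:A, 7:W, 8:A, 17:D, 19:A, 20:D, 21:A
edges: (5,2,f); (5,3,a); (8,5,f); (8,7,a); (19,5,a); (19,17,f); (21,8,a); (21,20,f)


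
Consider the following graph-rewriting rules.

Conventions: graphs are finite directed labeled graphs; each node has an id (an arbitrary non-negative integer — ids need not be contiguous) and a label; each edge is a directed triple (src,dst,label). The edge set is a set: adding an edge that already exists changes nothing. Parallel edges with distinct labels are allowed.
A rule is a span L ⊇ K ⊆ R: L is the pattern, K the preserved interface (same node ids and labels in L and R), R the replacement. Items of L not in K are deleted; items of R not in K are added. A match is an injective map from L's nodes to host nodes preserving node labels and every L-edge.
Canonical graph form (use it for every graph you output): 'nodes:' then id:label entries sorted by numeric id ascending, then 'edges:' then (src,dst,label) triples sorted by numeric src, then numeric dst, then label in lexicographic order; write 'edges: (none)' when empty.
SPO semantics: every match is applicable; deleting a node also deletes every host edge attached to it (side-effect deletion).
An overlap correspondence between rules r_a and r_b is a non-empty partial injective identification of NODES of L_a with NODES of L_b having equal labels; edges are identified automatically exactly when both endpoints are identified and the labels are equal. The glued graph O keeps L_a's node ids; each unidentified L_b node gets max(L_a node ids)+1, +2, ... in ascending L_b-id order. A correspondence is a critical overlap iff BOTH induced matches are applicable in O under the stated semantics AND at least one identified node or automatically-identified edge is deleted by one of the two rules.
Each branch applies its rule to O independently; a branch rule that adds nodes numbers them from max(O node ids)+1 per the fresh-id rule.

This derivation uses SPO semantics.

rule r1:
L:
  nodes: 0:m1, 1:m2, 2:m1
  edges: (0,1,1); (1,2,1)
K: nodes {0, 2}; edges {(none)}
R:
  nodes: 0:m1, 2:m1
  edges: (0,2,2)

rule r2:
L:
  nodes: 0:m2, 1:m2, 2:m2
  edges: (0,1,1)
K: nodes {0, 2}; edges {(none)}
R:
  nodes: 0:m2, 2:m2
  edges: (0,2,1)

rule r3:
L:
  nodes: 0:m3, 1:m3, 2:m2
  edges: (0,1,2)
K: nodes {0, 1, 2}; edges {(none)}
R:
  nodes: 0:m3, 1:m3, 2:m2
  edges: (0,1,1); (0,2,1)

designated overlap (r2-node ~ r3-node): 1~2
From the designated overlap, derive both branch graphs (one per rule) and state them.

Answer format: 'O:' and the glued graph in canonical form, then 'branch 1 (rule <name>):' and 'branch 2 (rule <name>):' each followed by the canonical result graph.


O:
nodes: 0:m2, 1:m2, 2:m2, 3:m3, 4:m3
edges: (0,1,1); (3,4,2)
branch 1 (rule r2):
nodes: 0:m2, 2:m2, 3:m3, 4:m3
edges: (0,2,1); (3,4,2)
branch 2 (rule r3):
nodes: 0:m2, 1:m2, 2:m2, 3:m3, 4:m3
edges: (0,1,1); (3,1,1); (3,4,1)


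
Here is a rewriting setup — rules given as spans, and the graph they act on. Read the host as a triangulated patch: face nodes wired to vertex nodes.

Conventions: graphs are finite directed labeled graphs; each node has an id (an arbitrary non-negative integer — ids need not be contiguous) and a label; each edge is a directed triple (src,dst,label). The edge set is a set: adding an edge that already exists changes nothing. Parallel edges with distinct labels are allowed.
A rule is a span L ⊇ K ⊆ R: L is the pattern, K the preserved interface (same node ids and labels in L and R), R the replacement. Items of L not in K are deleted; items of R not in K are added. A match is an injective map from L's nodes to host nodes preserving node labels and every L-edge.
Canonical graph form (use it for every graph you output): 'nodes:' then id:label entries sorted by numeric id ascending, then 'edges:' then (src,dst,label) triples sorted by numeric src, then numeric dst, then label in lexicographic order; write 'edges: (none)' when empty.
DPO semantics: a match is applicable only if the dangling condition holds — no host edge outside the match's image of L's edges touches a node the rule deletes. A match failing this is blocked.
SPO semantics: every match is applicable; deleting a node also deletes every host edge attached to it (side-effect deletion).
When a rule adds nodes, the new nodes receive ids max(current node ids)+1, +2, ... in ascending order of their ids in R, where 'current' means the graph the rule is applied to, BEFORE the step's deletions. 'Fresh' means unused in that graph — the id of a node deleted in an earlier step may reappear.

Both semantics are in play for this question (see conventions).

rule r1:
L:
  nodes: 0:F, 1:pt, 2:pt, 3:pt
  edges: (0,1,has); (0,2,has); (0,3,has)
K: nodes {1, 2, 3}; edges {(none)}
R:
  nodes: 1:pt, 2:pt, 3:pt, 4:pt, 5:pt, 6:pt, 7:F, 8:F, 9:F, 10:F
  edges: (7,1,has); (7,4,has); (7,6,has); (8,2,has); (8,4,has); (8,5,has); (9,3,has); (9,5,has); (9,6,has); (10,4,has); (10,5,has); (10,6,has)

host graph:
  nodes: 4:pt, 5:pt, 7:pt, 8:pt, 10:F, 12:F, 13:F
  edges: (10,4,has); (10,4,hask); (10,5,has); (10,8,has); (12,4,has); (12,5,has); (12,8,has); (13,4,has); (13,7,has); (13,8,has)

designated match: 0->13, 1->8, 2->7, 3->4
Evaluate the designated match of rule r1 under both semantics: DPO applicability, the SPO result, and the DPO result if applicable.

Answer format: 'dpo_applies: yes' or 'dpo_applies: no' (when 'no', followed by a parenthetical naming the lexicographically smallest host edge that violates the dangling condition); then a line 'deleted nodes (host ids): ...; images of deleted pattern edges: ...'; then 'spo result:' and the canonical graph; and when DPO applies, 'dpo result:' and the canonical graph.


dpo_applies: yes
deleted nodes (host ids): 13; images of deleted pattern edges: (13,4,has); (13,7,has); (13,8,has)
spo result:
nodes: 4:pt, 5:pt, 7:pt, 8:pt, 10:F, 12:F, 14:pt, 15:pt, 16:pt, 17:F, 18:F, 19:F, 20:F
edges: (10,4,has); (10,4,hask); (10,5,has); (10,8,has); (12,4,has); (12,5,has); (12,8,has); (17,8,has); (17,14,has); (17,16,has); (18,7,has); (18,14,has); (18,15,has); (19,4,has); (19,15,has); (19,16,has); (20,14,has); (20,15,has); (20,16,has)
dpo result:
nodes: 4:pt, 5:pt, 7:pt, 8:pt, 10:F, 12:F, 14:pt, 15:pt, 16:pt, 17:F, 18:F, 19:F, 20:F
edges: (10,4,has); (10,4,hask); (10,5,has); (10,8,has); (12,4,has); (12,5,has); (12,8,has); (17,8,has); (17,14,has); (17,16,has); (18,7,has); (18,14,has); (18,15,has); (19,4,has); (19,15,has); (19,16,has); (20,14,has); (20,15,has); (20,16,has)


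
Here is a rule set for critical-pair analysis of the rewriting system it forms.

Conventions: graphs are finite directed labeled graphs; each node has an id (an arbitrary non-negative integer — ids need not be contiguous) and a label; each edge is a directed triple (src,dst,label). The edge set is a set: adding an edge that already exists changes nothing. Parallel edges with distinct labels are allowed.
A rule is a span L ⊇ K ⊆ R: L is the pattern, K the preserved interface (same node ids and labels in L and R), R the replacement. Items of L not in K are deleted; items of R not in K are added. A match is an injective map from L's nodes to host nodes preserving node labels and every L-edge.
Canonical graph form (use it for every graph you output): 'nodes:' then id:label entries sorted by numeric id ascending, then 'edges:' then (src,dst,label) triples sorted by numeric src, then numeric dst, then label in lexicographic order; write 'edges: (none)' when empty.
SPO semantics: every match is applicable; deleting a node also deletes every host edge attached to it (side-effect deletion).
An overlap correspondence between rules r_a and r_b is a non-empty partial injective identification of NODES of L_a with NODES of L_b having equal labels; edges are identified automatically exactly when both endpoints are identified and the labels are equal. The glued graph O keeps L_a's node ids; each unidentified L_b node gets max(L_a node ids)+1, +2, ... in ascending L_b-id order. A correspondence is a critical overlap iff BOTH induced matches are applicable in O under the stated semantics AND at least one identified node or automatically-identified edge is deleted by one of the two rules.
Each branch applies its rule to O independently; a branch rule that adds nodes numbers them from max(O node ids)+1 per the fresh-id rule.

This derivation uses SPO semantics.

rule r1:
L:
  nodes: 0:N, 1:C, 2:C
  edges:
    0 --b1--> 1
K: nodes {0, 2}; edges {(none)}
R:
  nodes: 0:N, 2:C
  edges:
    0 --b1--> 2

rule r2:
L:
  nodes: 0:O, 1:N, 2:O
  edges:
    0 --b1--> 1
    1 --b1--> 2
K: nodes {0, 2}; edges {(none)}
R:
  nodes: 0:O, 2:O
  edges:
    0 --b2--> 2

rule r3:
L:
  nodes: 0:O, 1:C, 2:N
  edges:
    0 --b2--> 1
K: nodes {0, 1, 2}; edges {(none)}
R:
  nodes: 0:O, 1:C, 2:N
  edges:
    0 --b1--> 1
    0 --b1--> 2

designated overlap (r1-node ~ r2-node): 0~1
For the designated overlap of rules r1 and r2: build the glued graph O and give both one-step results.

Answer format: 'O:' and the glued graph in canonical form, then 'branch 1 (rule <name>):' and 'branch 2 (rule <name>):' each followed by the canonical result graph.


O:
nodes: 0:N, 1:C, 2:C, 3:O, 4:O
edges: (0,1,b1); (0,4,b1); (3,0,b1)
branch 1 (rule r1):
nodes: 0:N, 2:C, 3:O, 4:O
edges: (0,2,b1); (0,4,b1); (3,0,b1)
branch 2 (rule r2):
nodes: 1:C, 2:C, 3:O, 4:O
edges: (3,4,b2)


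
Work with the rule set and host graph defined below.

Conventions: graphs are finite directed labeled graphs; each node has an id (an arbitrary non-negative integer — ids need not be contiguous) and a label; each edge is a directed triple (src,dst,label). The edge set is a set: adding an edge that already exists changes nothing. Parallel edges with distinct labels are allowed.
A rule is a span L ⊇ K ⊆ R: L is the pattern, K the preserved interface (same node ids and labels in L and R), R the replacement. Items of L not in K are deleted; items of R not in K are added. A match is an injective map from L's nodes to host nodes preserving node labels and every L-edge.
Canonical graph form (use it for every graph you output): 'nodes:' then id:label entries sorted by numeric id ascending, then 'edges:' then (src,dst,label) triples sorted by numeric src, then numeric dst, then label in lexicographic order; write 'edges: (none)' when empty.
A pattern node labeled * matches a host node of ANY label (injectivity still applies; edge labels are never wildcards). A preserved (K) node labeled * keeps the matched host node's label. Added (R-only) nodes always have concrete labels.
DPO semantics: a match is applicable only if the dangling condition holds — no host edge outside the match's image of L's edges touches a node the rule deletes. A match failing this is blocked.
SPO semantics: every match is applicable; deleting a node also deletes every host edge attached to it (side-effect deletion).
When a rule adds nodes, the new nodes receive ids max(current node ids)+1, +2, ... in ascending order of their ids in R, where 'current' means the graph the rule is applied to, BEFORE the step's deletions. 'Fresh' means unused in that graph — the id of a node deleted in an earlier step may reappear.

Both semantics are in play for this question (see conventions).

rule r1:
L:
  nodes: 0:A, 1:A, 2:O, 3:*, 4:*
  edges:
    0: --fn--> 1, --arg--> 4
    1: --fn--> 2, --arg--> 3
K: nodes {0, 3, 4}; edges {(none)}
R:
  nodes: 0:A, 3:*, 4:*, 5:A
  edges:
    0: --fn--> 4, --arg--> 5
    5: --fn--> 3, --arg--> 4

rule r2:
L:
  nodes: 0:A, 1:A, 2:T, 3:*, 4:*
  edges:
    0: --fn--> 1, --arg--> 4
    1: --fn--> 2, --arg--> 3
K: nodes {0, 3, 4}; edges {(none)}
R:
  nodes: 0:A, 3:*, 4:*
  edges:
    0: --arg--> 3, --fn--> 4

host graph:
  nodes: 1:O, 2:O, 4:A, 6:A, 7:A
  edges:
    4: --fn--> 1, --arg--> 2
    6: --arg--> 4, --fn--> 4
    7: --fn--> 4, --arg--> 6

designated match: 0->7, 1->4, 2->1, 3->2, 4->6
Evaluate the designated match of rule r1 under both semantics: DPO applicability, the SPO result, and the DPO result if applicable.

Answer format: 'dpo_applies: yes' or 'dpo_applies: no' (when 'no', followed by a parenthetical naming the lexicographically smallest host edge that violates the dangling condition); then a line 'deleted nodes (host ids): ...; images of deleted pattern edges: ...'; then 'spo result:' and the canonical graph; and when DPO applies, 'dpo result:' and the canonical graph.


dpo_applies: no
(the rule deletes node 4, which keeps host edge (6,4,arg) outside the match image — the dangling condition fails, DPO blocks; SPO proceeds and side-deletes such edges)
deleted nodes (host ids): 1, 4; images of deleted pattern edges: (4,1,fn); (4,2,arg); (7,4,fn); (7,6,arg)
spo result:
nodes: 2:O, 6:A, 7:A, 8:A
edges: (7,6,fn); (7,8,arg); (8,2,fn); (8,6,arg)


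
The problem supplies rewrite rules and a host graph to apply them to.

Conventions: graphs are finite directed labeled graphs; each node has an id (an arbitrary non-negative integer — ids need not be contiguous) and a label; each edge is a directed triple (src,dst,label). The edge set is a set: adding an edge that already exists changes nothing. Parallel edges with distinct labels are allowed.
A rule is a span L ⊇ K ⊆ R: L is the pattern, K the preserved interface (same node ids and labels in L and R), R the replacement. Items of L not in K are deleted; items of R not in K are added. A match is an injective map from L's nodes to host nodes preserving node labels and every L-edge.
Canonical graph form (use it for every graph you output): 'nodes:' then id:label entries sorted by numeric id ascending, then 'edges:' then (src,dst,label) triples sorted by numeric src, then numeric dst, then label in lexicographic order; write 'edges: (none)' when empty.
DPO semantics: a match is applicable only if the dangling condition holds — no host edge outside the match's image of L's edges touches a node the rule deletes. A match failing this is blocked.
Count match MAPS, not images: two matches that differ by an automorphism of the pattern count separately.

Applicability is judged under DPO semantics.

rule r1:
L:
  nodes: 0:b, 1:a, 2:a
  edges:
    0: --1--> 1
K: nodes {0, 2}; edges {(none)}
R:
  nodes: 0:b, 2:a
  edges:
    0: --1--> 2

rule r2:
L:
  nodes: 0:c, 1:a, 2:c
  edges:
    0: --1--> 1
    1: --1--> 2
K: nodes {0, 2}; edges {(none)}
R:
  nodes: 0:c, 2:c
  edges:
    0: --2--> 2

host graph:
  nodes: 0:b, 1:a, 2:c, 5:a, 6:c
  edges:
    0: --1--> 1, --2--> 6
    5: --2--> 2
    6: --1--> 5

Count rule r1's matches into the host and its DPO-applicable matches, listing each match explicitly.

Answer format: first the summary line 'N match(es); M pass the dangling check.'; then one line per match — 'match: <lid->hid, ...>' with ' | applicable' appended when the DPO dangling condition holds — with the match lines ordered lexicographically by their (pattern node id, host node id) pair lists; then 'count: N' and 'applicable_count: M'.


1 match(es); 1 pass the dangling check.
match: 0->0, 1->1, 2->5 | applicable
count: 1
applicable_count: 1


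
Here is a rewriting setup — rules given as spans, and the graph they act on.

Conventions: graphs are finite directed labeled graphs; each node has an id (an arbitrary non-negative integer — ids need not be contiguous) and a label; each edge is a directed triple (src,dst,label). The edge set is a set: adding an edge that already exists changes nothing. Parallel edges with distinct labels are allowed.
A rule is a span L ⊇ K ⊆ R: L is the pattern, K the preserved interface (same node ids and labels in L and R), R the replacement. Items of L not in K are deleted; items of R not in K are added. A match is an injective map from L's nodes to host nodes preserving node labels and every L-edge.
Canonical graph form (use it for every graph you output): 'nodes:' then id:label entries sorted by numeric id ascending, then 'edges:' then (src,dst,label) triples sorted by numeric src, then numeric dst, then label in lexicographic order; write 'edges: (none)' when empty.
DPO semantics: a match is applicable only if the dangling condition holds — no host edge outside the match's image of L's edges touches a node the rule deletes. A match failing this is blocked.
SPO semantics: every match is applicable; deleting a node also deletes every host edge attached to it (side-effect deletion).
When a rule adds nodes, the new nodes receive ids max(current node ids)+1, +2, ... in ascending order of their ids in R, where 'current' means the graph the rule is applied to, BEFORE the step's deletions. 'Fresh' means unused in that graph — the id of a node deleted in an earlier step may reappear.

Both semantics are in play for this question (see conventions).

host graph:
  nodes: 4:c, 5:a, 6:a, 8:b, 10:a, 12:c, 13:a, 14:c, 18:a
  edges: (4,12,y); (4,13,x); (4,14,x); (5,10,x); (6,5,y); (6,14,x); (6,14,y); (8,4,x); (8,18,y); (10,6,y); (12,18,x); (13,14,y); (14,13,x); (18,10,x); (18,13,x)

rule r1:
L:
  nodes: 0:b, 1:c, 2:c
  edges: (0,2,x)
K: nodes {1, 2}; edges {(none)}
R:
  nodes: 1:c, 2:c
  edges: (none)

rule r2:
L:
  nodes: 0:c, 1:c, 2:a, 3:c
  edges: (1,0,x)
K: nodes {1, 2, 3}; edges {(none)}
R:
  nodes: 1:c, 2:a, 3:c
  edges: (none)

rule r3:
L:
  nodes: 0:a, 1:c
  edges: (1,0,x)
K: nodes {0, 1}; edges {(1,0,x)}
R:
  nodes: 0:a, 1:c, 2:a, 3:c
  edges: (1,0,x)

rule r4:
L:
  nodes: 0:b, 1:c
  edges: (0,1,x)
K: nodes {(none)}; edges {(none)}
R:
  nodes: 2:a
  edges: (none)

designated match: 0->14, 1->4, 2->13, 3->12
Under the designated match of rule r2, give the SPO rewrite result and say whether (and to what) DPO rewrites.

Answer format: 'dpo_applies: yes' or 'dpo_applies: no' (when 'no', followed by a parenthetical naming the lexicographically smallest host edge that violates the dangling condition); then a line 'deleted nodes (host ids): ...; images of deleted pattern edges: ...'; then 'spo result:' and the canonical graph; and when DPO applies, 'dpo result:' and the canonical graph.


dpo_applies: no
(the rule deletes node 14, which keeps host edge (6,14,x) outside the match image — the dangling condition fails, DPO blocks; SPO proceeds and side-deletes such edges)
deleted nodes (host ids): 14; images of deleted pattern edges: (4,14,x)
spo result:
nodes: 4:c, 5:a, 6:a, 8:b, 10:a, 12:c, 13:a, 18:a
edges: (4,12,y); (4,13,x); (5,10,x); (6,5,y); (8,4,x); (8,18,y); (10,6,y); (12,18,x); (18,10,x); (18,13,x)
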